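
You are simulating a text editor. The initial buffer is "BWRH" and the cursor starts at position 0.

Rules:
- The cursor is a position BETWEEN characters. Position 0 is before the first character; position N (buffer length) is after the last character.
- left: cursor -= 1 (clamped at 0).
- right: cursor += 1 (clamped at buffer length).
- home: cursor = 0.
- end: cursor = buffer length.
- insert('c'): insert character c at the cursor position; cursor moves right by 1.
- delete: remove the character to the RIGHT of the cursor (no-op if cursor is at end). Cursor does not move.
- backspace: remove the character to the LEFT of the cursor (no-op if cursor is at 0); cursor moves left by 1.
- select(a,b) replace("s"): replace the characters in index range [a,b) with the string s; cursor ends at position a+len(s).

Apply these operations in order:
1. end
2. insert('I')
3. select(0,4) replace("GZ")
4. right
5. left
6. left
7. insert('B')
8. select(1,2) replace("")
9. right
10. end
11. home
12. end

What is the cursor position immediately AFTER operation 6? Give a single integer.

Answer: 1

Derivation:
After op 1 (end): buf='BWRH' cursor=4
After op 2 (insert('I')): buf='BWRHI' cursor=5
After op 3 (select(0,4) replace("GZ")): buf='GZI' cursor=2
After op 4 (right): buf='GZI' cursor=3
After op 5 (left): buf='GZI' cursor=2
After op 6 (left): buf='GZI' cursor=1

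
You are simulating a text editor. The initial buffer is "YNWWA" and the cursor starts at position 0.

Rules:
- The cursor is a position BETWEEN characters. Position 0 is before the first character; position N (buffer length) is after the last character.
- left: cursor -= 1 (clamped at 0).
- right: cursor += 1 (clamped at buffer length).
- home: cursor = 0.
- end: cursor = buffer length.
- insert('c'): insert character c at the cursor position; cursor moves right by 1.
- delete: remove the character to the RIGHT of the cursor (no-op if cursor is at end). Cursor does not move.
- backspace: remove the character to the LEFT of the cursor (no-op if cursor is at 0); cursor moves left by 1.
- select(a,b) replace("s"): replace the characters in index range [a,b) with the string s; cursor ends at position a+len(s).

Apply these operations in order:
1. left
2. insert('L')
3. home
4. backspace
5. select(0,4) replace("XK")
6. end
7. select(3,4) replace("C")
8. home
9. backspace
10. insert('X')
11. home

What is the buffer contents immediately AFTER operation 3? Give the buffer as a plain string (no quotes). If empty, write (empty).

After op 1 (left): buf='YNWWA' cursor=0
After op 2 (insert('L')): buf='LYNWWA' cursor=1
After op 3 (home): buf='LYNWWA' cursor=0

Answer: LYNWWA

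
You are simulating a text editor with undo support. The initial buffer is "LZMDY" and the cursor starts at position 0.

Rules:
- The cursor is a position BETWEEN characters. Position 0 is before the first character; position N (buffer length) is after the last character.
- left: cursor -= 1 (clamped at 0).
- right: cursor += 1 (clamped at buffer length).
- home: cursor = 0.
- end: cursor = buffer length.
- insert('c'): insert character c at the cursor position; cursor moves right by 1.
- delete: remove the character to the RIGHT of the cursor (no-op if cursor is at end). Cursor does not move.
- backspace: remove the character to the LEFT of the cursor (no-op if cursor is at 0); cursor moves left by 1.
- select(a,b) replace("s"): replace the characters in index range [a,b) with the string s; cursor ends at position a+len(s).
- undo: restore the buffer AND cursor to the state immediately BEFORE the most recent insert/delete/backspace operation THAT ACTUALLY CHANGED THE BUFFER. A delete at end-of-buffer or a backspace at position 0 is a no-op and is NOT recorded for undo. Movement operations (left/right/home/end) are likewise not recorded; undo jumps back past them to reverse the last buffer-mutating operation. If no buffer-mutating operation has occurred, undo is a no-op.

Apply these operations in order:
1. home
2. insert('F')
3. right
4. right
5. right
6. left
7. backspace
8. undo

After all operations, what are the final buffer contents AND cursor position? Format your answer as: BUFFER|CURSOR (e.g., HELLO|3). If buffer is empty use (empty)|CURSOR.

After op 1 (home): buf='LZMDY' cursor=0
After op 2 (insert('F')): buf='FLZMDY' cursor=1
After op 3 (right): buf='FLZMDY' cursor=2
After op 4 (right): buf='FLZMDY' cursor=3
After op 5 (right): buf='FLZMDY' cursor=4
After op 6 (left): buf='FLZMDY' cursor=3
After op 7 (backspace): buf='FLMDY' cursor=2
After op 8 (undo): buf='FLZMDY' cursor=3

Answer: FLZMDY|3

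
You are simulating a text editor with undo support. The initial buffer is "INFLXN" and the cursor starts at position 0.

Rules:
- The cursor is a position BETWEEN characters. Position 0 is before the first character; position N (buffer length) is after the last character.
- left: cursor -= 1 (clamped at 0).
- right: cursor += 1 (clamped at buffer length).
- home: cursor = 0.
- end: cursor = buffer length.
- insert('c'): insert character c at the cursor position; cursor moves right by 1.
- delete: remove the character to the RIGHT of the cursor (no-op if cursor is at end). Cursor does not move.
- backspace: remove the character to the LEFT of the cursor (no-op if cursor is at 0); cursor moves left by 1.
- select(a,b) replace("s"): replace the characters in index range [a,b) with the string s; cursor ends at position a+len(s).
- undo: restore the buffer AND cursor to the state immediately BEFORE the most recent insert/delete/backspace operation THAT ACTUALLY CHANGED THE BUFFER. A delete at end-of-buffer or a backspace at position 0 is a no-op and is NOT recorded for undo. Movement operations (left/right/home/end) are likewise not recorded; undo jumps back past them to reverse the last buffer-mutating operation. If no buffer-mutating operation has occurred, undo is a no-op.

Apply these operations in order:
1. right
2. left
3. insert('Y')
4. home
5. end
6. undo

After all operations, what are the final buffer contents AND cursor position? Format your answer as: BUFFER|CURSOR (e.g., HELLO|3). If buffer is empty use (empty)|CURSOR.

After op 1 (right): buf='INFLXN' cursor=1
After op 2 (left): buf='INFLXN' cursor=0
After op 3 (insert('Y')): buf='YINFLXN' cursor=1
After op 4 (home): buf='YINFLXN' cursor=0
After op 5 (end): buf='YINFLXN' cursor=7
After op 6 (undo): buf='INFLXN' cursor=0

Answer: INFLXN|0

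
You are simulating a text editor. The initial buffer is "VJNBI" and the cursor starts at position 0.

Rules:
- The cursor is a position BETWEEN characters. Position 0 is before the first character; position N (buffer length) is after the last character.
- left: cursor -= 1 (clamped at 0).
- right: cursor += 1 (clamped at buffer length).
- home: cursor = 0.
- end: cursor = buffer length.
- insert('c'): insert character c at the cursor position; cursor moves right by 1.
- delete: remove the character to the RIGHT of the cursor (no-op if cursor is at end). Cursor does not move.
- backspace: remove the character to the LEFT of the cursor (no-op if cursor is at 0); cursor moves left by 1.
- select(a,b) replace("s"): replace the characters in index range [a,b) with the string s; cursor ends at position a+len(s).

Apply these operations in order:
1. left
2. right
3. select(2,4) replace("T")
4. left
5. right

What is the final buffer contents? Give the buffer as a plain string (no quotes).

Answer: VJTI

Derivation:
After op 1 (left): buf='VJNBI' cursor=0
After op 2 (right): buf='VJNBI' cursor=1
After op 3 (select(2,4) replace("T")): buf='VJTI' cursor=3
After op 4 (left): buf='VJTI' cursor=2
After op 5 (right): buf='VJTI' cursor=3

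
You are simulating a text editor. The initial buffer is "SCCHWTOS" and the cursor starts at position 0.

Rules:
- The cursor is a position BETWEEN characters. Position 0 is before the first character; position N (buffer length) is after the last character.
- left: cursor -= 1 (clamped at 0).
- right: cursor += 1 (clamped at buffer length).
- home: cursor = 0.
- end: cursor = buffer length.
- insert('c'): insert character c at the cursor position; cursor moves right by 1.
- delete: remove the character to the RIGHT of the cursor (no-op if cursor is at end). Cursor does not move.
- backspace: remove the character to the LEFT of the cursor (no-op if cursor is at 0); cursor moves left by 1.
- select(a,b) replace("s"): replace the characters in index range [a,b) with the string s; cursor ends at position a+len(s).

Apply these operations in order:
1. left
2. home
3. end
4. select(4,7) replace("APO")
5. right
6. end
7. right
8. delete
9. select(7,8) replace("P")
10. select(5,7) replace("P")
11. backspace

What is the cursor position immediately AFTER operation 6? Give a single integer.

Answer: 8

Derivation:
After op 1 (left): buf='SCCHWTOS' cursor=0
After op 2 (home): buf='SCCHWTOS' cursor=0
After op 3 (end): buf='SCCHWTOS' cursor=8
After op 4 (select(4,7) replace("APO")): buf='SCCHAPOS' cursor=7
After op 5 (right): buf='SCCHAPOS' cursor=8
After op 6 (end): buf='SCCHAPOS' cursor=8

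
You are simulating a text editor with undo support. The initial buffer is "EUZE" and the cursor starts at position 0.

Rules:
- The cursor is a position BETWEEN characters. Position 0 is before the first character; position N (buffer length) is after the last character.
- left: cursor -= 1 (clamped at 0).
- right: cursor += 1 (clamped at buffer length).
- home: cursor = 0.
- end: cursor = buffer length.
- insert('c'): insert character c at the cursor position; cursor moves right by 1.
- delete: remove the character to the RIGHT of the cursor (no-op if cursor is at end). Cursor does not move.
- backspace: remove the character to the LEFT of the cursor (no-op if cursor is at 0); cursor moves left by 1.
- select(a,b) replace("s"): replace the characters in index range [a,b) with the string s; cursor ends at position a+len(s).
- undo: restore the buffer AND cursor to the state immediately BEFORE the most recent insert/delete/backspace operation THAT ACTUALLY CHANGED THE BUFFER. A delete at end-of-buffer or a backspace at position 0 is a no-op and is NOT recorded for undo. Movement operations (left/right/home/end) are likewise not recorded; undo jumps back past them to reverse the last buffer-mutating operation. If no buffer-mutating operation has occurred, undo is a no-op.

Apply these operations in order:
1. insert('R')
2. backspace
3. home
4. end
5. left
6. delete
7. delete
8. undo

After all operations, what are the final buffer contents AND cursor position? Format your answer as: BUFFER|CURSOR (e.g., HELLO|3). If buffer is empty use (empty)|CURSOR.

Answer: EUZE|3

Derivation:
After op 1 (insert('R')): buf='REUZE' cursor=1
After op 2 (backspace): buf='EUZE' cursor=0
After op 3 (home): buf='EUZE' cursor=0
After op 4 (end): buf='EUZE' cursor=4
After op 5 (left): buf='EUZE' cursor=3
After op 6 (delete): buf='EUZ' cursor=3
After op 7 (delete): buf='EUZ' cursor=3
After op 8 (undo): buf='EUZE' cursor=3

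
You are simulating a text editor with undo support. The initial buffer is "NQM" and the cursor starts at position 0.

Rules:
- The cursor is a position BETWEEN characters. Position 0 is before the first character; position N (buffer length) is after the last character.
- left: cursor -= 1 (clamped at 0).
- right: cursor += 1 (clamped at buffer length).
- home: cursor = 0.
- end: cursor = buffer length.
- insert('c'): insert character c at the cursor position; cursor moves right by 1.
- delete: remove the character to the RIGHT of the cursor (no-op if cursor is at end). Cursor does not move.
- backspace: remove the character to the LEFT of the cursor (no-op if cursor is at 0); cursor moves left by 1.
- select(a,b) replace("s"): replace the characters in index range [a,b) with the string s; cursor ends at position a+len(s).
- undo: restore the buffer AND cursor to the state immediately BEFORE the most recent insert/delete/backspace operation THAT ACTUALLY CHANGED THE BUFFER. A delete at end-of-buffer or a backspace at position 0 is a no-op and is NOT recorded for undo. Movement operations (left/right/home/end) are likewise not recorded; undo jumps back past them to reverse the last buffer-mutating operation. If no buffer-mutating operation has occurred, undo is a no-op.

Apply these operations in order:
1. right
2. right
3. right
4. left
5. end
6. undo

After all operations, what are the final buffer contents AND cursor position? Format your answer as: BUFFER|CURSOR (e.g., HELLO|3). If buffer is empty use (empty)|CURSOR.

After op 1 (right): buf='NQM' cursor=1
After op 2 (right): buf='NQM' cursor=2
After op 3 (right): buf='NQM' cursor=3
After op 4 (left): buf='NQM' cursor=2
After op 5 (end): buf='NQM' cursor=3
After op 6 (undo): buf='NQM' cursor=3

Answer: NQM|3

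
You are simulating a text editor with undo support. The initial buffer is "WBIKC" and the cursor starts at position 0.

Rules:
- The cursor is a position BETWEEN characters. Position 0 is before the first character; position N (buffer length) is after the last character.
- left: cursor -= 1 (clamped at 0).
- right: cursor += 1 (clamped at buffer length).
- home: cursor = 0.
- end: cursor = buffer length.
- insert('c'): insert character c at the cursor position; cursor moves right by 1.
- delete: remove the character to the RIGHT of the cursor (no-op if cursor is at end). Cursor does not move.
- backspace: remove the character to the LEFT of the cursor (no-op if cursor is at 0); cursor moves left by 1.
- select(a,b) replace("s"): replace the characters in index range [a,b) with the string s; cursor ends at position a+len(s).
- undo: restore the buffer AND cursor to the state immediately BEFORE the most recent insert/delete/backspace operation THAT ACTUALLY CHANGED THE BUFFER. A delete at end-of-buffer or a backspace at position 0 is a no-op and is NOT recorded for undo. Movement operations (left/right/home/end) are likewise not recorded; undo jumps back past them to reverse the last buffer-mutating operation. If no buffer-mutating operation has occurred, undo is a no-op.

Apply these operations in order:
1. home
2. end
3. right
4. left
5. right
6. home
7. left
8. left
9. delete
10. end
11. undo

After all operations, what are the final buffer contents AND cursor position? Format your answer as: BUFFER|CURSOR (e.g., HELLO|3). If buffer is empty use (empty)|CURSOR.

Answer: WBIKC|0

Derivation:
After op 1 (home): buf='WBIKC' cursor=0
After op 2 (end): buf='WBIKC' cursor=5
After op 3 (right): buf='WBIKC' cursor=5
After op 4 (left): buf='WBIKC' cursor=4
After op 5 (right): buf='WBIKC' cursor=5
After op 6 (home): buf='WBIKC' cursor=0
After op 7 (left): buf='WBIKC' cursor=0
After op 8 (left): buf='WBIKC' cursor=0
After op 9 (delete): buf='BIKC' cursor=0
After op 10 (end): buf='BIKC' cursor=4
After op 11 (undo): buf='WBIKC' cursor=0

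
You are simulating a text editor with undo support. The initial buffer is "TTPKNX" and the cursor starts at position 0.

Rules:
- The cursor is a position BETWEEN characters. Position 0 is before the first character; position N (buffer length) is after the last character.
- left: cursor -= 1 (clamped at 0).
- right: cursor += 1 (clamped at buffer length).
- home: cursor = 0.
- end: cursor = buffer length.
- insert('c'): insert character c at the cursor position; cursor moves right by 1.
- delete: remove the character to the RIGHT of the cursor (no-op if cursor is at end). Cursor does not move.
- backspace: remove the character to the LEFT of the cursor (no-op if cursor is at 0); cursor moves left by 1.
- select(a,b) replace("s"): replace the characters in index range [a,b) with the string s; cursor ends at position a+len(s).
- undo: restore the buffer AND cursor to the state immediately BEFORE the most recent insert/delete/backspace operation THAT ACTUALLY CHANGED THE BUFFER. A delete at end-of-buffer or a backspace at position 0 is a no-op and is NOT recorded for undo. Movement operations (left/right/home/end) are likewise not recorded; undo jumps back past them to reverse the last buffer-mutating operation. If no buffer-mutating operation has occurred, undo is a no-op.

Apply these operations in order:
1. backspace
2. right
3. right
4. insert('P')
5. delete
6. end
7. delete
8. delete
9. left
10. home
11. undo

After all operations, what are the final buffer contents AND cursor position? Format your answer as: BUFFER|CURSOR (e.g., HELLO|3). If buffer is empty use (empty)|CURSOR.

After op 1 (backspace): buf='TTPKNX' cursor=0
After op 2 (right): buf='TTPKNX' cursor=1
After op 3 (right): buf='TTPKNX' cursor=2
After op 4 (insert('P')): buf='TTPPKNX' cursor=3
After op 5 (delete): buf='TTPKNX' cursor=3
After op 6 (end): buf='TTPKNX' cursor=6
After op 7 (delete): buf='TTPKNX' cursor=6
After op 8 (delete): buf='TTPKNX' cursor=6
After op 9 (left): buf='TTPKNX' cursor=5
After op 10 (home): buf='TTPKNX' cursor=0
After op 11 (undo): buf='TTPPKNX' cursor=3

Answer: TTPPKNX|3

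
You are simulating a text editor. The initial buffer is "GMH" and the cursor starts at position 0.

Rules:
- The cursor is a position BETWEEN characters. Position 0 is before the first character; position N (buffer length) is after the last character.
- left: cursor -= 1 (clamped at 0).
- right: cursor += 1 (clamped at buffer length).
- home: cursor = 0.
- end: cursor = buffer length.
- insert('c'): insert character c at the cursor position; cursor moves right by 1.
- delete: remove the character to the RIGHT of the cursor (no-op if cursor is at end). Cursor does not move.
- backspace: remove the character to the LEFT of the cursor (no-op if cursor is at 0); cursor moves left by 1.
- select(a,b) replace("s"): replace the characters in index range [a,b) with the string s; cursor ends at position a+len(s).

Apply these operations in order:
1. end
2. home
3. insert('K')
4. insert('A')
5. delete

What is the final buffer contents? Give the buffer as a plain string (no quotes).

After op 1 (end): buf='GMH' cursor=3
After op 2 (home): buf='GMH' cursor=0
After op 3 (insert('K')): buf='KGMH' cursor=1
After op 4 (insert('A')): buf='KAGMH' cursor=2
After op 5 (delete): buf='KAMH' cursor=2

Answer: KAMH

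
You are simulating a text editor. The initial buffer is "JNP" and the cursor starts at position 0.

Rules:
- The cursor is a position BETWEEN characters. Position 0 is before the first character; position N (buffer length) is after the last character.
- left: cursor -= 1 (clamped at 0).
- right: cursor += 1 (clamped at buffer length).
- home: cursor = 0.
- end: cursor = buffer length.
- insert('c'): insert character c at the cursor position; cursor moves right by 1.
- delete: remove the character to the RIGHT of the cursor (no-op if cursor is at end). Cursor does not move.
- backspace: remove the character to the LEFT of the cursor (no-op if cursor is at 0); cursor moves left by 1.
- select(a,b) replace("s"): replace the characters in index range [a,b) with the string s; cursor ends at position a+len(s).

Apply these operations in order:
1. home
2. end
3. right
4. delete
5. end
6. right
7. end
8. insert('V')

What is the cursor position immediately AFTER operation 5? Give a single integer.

After op 1 (home): buf='JNP' cursor=0
After op 2 (end): buf='JNP' cursor=3
After op 3 (right): buf='JNP' cursor=3
After op 4 (delete): buf='JNP' cursor=3
After op 5 (end): buf='JNP' cursor=3

Answer: 3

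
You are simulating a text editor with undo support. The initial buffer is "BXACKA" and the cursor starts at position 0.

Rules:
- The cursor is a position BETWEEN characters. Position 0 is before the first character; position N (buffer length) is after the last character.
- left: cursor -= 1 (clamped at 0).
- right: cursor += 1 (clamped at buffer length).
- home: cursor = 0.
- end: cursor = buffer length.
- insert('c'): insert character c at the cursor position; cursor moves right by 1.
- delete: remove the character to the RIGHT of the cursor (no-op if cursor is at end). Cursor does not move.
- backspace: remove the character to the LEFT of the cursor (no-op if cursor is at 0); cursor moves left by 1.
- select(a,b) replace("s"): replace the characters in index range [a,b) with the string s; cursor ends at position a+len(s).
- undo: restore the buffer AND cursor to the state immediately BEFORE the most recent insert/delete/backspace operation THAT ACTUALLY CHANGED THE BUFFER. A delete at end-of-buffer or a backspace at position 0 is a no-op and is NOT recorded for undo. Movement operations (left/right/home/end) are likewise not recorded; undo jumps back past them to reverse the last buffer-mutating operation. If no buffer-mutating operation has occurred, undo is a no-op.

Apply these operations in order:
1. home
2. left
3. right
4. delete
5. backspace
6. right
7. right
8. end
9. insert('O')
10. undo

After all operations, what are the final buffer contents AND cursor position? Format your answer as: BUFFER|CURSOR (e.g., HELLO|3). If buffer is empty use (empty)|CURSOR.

After op 1 (home): buf='BXACKA' cursor=0
After op 2 (left): buf='BXACKA' cursor=0
After op 3 (right): buf='BXACKA' cursor=1
After op 4 (delete): buf='BACKA' cursor=1
After op 5 (backspace): buf='ACKA' cursor=0
After op 6 (right): buf='ACKA' cursor=1
After op 7 (right): buf='ACKA' cursor=2
After op 8 (end): buf='ACKA' cursor=4
After op 9 (insert('O')): buf='ACKAO' cursor=5
After op 10 (undo): buf='ACKA' cursor=4

Answer: ACKA|4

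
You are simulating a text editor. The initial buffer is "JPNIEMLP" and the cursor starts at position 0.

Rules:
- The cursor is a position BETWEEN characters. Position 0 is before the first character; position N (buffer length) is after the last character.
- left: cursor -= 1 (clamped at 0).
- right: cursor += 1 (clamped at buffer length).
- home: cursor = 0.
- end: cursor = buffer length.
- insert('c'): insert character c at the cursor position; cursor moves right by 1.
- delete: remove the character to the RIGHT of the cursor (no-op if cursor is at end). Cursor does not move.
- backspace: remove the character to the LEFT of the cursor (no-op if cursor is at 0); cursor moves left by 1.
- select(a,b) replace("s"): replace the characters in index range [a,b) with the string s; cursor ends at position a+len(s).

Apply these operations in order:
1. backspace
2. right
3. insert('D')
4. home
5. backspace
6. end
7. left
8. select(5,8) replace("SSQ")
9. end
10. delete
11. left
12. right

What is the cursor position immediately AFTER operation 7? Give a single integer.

After op 1 (backspace): buf='JPNIEMLP' cursor=0
After op 2 (right): buf='JPNIEMLP' cursor=1
After op 3 (insert('D')): buf='JDPNIEMLP' cursor=2
After op 4 (home): buf='JDPNIEMLP' cursor=0
After op 5 (backspace): buf='JDPNIEMLP' cursor=0
After op 6 (end): buf='JDPNIEMLP' cursor=9
After op 7 (left): buf='JDPNIEMLP' cursor=8

Answer: 8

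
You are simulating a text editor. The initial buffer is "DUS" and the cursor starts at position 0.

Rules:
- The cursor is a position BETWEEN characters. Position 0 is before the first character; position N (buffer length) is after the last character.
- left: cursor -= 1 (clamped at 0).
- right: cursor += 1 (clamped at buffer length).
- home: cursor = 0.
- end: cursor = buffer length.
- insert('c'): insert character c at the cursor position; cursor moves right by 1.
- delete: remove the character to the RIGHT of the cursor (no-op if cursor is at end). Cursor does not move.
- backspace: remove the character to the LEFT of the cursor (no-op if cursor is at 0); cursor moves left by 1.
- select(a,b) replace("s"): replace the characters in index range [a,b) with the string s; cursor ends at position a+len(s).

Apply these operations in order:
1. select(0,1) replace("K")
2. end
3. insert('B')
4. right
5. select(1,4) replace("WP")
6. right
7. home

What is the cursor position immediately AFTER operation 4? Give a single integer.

After op 1 (select(0,1) replace("K")): buf='KUS' cursor=1
After op 2 (end): buf='KUS' cursor=3
After op 3 (insert('B')): buf='KUSB' cursor=4
After op 4 (right): buf='KUSB' cursor=4

Answer: 4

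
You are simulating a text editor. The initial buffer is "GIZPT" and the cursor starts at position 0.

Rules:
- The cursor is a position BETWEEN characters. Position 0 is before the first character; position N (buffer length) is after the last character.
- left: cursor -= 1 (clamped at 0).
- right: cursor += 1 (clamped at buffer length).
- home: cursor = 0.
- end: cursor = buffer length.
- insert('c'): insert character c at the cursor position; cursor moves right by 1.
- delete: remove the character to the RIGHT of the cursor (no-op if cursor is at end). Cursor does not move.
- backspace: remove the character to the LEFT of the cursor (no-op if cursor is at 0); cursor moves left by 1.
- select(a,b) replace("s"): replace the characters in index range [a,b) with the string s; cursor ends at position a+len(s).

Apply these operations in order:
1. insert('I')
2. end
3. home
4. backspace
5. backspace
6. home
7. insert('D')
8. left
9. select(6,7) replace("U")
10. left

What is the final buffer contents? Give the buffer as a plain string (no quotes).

After op 1 (insert('I')): buf='IGIZPT' cursor=1
After op 2 (end): buf='IGIZPT' cursor=6
After op 3 (home): buf='IGIZPT' cursor=0
After op 4 (backspace): buf='IGIZPT' cursor=0
After op 5 (backspace): buf='IGIZPT' cursor=0
After op 6 (home): buf='IGIZPT' cursor=0
After op 7 (insert('D')): buf='DIGIZPT' cursor=1
After op 8 (left): buf='DIGIZPT' cursor=0
After op 9 (select(6,7) replace("U")): buf='DIGIZPU' cursor=7
After op 10 (left): buf='DIGIZPU' cursor=6

Answer: DIGIZPU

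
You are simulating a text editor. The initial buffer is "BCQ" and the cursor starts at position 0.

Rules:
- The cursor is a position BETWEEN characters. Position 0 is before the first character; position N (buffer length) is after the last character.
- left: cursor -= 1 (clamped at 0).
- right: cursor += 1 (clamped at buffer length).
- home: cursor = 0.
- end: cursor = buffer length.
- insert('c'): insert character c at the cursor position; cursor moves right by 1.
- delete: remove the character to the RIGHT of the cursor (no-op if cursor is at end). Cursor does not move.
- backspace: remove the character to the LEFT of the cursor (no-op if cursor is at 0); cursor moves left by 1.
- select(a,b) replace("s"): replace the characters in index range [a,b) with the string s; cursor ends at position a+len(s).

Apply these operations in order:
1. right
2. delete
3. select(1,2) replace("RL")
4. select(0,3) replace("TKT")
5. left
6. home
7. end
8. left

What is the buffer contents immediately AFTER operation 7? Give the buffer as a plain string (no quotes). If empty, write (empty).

After op 1 (right): buf='BCQ' cursor=1
After op 2 (delete): buf='BQ' cursor=1
After op 3 (select(1,2) replace("RL")): buf='BRL' cursor=3
After op 4 (select(0,3) replace("TKT")): buf='TKT' cursor=3
After op 5 (left): buf='TKT' cursor=2
After op 6 (home): buf='TKT' cursor=0
After op 7 (end): buf='TKT' cursor=3

Answer: TKT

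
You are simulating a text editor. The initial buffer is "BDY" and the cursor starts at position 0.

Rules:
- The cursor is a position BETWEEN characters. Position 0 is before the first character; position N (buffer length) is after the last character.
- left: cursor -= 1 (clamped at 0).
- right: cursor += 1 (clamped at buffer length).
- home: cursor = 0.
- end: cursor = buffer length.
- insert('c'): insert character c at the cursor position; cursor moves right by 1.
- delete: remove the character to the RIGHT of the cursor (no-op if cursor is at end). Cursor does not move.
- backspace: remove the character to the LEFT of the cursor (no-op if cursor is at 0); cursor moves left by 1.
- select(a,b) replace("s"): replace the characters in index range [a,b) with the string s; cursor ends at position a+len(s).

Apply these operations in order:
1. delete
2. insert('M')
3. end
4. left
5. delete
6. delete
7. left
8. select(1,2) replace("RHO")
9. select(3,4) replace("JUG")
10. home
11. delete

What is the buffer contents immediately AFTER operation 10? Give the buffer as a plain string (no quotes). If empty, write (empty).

After op 1 (delete): buf='DY' cursor=0
After op 2 (insert('M')): buf='MDY' cursor=1
After op 3 (end): buf='MDY' cursor=3
After op 4 (left): buf='MDY' cursor=2
After op 5 (delete): buf='MD' cursor=2
After op 6 (delete): buf='MD' cursor=2
After op 7 (left): buf='MD' cursor=1
After op 8 (select(1,2) replace("RHO")): buf='MRHO' cursor=4
After op 9 (select(3,4) replace("JUG")): buf='MRHJUG' cursor=6
After op 10 (home): buf='MRHJUG' cursor=0

Answer: MRHJUG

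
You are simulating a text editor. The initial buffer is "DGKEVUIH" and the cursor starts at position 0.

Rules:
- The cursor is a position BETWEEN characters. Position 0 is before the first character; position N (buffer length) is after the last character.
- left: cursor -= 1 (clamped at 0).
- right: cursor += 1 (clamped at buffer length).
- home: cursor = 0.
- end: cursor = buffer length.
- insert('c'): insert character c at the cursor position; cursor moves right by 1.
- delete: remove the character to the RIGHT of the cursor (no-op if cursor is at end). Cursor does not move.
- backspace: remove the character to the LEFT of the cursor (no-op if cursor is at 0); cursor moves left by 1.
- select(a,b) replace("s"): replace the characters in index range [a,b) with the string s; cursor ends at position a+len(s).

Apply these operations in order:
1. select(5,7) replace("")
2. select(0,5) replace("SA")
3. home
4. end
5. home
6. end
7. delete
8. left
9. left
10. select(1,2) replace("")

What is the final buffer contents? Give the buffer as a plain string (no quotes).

After op 1 (select(5,7) replace("")): buf='DGKEVH' cursor=5
After op 2 (select(0,5) replace("SA")): buf='SAH' cursor=2
After op 3 (home): buf='SAH' cursor=0
After op 4 (end): buf='SAH' cursor=3
After op 5 (home): buf='SAH' cursor=0
After op 6 (end): buf='SAH' cursor=3
After op 7 (delete): buf='SAH' cursor=3
After op 8 (left): buf='SAH' cursor=2
After op 9 (left): buf='SAH' cursor=1
After op 10 (select(1,2) replace("")): buf='SH' cursor=1

Answer: SH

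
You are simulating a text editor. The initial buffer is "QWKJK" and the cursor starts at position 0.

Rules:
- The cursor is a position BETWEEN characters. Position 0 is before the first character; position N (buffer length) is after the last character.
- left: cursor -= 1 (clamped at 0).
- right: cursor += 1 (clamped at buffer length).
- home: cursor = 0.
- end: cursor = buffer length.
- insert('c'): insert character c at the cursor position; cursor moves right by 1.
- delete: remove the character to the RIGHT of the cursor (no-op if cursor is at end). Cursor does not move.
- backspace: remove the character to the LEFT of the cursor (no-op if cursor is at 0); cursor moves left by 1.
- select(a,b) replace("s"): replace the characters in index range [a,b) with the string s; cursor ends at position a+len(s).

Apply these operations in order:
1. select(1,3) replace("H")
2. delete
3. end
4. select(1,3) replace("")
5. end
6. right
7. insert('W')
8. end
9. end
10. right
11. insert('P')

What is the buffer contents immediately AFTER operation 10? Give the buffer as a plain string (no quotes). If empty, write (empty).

After op 1 (select(1,3) replace("H")): buf='QHJK' cursor=2
After op 2 (delete): buf='QHK' cursor=2
After op 3 (end): buf='QHK' cursor=3
After op 4 (select(1,3) replace("")): buf='Q' cursor=1
After op 5 (end): buf='Q' cursor=1
After op 6 (right): buf='Q' cursor=1
After op 7 (insert('W')): buf='QW' cursor=2
After op 8 (end): buf='QW' cursor=2
After op 9 (end): buf='QW' cursor=2
After op 10 (right): buf='QW' cursor=2

Answer: QW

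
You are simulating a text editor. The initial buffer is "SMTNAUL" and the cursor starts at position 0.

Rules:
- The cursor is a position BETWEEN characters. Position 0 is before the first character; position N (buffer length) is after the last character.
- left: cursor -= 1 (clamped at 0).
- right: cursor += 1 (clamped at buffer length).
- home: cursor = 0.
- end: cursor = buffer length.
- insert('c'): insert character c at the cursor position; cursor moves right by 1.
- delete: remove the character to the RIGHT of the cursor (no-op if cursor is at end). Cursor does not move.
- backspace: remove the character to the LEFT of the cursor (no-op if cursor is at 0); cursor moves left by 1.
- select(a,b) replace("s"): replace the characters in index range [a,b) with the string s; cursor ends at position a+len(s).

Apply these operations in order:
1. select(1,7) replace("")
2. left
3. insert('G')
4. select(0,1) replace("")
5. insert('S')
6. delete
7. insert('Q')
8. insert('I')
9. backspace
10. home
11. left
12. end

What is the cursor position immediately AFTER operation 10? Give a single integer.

After op 1 (select(1,7) replace("")): buf='S' cursor=1
After op 2 (left): buf='S' cursor=0
After op 3 (insert('G')): buf='GS' cursor=1
After op 4 (select(0,1) replace("")): buf='S' cursor=0
After op 5 (insert('S')): buf='SS' cursor=1
After op 6 (delete): buf='S' cursor=1
After op 7 (insert('Q')): buf='SQ' cursor=2
After op 8 (insert('I')): buf='SQI' cursor=3
After op 9 (backspace): buf='SQ' cursor=2
After op 10 (home): buf='SQ' cursor=0

Answer: 0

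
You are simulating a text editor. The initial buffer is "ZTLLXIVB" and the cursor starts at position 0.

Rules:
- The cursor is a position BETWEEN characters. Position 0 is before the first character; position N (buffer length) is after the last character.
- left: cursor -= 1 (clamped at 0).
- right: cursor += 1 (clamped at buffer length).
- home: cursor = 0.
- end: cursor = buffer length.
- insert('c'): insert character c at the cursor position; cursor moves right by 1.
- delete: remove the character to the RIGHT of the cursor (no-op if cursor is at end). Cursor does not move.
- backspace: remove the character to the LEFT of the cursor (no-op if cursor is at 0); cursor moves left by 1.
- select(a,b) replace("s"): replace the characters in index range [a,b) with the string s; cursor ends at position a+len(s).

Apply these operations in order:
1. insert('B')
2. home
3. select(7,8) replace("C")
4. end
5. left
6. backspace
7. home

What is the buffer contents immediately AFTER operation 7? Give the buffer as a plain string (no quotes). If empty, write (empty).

Answer: BZTLLXIB

Derivation:
After op 1 (insert('B')): buf='BZTLLXIVB' cursor=1
After op 2 (home): buf='BZTLLXIVB' cursor=0
After op 3 (select(7,8) replace("C")): buf='BZTLLXICB' cursor=8
After op 4 (end): buf='BZTLLXICB' cursor=9
After op 5 (left): buf='BZTLLXICB' cursor=8
After op 6 (backspace): buf='BZTLLXIB' cursor=7
After op 7 (home): buf='BZTLLXIB' cursor=0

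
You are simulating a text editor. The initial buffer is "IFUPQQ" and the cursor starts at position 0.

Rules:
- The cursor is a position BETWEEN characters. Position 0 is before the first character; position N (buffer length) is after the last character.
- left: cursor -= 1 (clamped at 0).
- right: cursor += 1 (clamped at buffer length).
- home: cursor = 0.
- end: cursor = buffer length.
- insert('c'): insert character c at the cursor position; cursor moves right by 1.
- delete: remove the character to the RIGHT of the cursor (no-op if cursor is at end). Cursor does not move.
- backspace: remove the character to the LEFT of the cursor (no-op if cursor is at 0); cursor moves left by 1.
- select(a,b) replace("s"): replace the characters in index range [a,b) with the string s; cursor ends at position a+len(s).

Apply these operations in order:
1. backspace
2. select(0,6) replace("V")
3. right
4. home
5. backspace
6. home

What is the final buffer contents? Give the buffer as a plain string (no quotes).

Answer: V

Derivation:
After op 1 (backspace): buf='IFUPQQ' cursor=0
After op 2 (select(0,6) replace("V")): buf='V' cursor=1
After op 3 (right): buf='V' cursor=1
After op 4 (home): buf='V' cursor=0
After op 5 (backspace): buf='V' cursor=0
After op 6 (home): buf='V' cursor=0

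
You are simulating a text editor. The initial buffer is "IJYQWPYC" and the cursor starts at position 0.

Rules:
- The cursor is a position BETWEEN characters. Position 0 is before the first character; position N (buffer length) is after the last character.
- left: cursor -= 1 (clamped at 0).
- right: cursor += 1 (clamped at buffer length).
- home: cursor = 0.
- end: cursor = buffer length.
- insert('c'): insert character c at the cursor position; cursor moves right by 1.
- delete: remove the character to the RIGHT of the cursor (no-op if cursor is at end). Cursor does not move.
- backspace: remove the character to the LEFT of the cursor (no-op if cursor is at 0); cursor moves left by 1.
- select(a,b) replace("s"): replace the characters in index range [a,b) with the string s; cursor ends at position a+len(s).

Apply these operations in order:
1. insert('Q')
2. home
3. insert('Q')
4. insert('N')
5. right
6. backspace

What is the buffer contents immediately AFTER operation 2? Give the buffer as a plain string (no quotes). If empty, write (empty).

After op 1 (insert('Q')): buf='QIJYQWPYC' cursor=1
After op 2 (home): buf='QIJYQWPYC' cursor=0

Answer: QIJYQWPYC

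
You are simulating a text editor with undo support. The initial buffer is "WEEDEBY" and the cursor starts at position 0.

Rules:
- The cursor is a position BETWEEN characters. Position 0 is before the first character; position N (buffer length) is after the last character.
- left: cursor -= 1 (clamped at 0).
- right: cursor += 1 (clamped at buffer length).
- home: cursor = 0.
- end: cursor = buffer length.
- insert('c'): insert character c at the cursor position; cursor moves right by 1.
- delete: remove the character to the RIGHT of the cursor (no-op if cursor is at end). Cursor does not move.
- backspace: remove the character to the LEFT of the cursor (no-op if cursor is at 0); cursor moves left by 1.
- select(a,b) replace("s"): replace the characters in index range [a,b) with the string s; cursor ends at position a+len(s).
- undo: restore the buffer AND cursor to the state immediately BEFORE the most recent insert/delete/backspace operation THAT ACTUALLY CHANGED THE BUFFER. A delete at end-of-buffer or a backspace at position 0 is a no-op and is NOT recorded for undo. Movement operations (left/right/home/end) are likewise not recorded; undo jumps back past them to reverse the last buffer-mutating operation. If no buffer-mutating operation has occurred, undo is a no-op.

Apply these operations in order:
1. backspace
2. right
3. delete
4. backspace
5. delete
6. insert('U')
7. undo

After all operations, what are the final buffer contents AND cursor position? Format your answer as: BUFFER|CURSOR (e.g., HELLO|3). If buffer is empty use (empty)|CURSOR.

After op 1 (backspace): buf='WEEDEBY' cursor=0
After op 2 (right): buf='WEEDEBY' cursor=1
After op 3 (delete): buf='WEDEBY' cursor=1
After op 4 (backspace): buf='EDEBY' cursor=0
After op 5 (delete): buf='DEBY' cursor=0
After op 6 (insert('U')): buf='UDEBY' cursor=1
After op 7 (undo): buf='DEBY' cursor=0

Answer: DEBY|0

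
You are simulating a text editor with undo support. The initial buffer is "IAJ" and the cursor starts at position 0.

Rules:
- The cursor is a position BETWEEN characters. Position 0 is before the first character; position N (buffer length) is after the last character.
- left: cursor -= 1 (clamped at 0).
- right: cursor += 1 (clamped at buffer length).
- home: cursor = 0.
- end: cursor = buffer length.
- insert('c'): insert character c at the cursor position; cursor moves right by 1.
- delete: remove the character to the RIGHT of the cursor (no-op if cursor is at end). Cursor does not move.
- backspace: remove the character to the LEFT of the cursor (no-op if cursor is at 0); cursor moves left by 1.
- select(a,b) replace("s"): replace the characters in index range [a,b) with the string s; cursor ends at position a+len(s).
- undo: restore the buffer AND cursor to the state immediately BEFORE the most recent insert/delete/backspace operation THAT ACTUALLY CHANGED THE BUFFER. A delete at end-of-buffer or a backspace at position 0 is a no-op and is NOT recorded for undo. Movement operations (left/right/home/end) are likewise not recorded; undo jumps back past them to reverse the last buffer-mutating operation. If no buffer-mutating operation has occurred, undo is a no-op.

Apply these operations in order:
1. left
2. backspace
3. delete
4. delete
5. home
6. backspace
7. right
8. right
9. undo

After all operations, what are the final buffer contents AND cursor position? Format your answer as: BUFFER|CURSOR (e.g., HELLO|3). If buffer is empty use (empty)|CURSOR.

After op 1 (left): buf='IAJ' cursor=0
After op 2 (backspace): buf='IAJ' cursor=0
After op 3 (delete): buf='AJ' cursor=0
After op 4 (delete): buf='J' cursor=0
After op 5 (home): buf='J' cursor=0
After op 6 (backspace): buf='J' cursor=0
After op 7 (right): buf='J' cursor=1
After op 8 (right): buf='J' cursor=1
After op 9 (undo): buf='AJ' cursor=0

Answer: AJ|0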